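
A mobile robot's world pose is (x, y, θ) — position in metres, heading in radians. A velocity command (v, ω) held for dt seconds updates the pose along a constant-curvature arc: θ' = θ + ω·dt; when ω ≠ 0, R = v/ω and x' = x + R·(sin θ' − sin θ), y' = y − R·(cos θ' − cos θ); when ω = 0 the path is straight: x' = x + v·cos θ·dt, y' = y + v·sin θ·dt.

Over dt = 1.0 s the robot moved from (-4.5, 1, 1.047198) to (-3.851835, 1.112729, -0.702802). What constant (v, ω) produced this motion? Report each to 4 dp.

v = 0.7500, ω = -1.7500

Δθ = -0.702802 − 1.047198 = -1.750000
ω = Δθ/dt = -1.750000/1.0 = -1.7500
R = Δx/(sin θ' − sin θ) = -0.4286
v = R·ω = -0.4286·-1.7500 = 0.7500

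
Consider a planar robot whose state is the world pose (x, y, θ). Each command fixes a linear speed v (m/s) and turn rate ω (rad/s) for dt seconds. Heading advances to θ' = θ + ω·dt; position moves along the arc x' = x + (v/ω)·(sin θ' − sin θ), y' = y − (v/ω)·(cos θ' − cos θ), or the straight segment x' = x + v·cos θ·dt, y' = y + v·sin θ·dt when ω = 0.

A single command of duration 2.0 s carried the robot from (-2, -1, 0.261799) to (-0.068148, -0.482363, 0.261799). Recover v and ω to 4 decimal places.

v = 1.0000, ω = 0.0000

Δθ = 0.261799 − 0.261799 = 0.000000
ω = Δθ/dt = 0.000000/2.0 = 0.0000
ω = 0 → v = (Δx·cos θ + Δy·sin θ)/dt = 1.0000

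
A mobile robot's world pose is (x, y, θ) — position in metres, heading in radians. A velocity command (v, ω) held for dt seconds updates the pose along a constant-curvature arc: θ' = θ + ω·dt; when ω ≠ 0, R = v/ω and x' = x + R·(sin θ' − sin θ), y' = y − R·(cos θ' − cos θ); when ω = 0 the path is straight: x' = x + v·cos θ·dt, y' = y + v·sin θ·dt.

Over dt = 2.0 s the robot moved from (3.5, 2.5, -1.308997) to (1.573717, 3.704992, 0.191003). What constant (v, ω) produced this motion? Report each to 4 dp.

v = -1.2500, ω = 0.7500

Δθ = 0.191003 − -1.308997 = 1.500000
ω = Δθ/dt = 1.500000/2.0 = 0.7500
R = Δx/(sin θ' − sin θ) = -1.6667
v = R·ω = -1.6667·0.7500 = -1.2500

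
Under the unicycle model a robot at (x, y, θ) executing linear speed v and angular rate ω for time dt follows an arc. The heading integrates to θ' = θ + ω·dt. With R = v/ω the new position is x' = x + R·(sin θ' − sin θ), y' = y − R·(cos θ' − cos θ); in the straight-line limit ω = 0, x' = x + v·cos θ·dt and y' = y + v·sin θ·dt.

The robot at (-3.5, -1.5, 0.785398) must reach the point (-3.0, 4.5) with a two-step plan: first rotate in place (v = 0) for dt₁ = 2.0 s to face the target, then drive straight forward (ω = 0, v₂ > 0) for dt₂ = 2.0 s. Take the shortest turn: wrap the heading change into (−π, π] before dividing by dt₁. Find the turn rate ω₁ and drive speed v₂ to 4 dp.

ω₁ = 0.3511, v₂ = 3.0104

heading to target = atan2(4.5−-1.5, -3−-3.5) = 1.4877
Δθ = wrap(1.4877 − 0.7854) = 0.7023; ω₁ = Δθ/dt₁ = 0.3511
distance = √((-3−-3.5)² + (4.5−-1.5)²) = 6.0208; v₂ = distance/dt₂ = 3.0104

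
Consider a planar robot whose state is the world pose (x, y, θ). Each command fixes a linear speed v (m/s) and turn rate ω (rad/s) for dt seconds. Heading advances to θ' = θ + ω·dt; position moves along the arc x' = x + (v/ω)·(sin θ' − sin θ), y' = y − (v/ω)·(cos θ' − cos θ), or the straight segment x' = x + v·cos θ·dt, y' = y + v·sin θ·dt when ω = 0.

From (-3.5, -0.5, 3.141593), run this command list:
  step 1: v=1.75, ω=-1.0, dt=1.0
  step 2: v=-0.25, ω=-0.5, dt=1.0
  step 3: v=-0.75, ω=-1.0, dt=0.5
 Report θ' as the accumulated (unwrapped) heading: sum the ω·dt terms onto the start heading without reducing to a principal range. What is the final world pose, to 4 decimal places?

(-4.9607, -0.2955, 1.1416)

step 1: θ'=2.1416 (R=-1.7500) → pose (-4.9726, 0.3045, 2.1416)
step 2: θ'=1.6416 (R=0.5000) → pose (-4.8946, 0.0697, 1.6416)
step 3: θ'=1.1416 (R=0.7500) → pose (-4.9607, -0.2955, 1.1416)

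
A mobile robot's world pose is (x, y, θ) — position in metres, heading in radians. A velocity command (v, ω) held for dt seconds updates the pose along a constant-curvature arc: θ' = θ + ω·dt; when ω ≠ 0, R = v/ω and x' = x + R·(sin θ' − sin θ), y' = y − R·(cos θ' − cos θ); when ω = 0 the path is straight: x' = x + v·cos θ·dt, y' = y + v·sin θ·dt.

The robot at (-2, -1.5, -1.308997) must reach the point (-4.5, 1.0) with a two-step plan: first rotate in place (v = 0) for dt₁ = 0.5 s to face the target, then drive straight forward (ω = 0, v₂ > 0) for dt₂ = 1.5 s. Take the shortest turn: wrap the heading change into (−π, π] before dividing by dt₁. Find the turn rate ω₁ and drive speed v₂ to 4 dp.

heading to target = atan2(1−-1.5, -4.5−-2) = 2.3562
Δθ = wrap(2.3562 − -1.3090) = -2.6180; ω₁ = Δθ/dt₁ = -5.2360
distance = √((-4.5−-2)² + (1−-1.5)²) = 3.5355; v₂ = distance/dt₂ = 2.3570

ω₁ = -5.2360, v₂ = 2.3570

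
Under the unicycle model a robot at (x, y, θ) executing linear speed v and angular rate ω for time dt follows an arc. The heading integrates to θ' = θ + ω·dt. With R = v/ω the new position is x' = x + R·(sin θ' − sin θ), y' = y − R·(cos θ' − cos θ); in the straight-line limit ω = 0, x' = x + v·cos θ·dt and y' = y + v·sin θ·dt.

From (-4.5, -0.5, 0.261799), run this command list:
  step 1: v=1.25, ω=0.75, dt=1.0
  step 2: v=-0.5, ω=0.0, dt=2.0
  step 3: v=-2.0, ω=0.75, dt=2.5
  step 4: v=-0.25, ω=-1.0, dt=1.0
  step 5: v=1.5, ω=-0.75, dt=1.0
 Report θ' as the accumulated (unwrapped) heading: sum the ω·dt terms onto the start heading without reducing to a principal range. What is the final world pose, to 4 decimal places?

step 1: θ'=1.0118 (R=1.6667) → pose (-3.5184, 0.2260, 1.0118)
step 2: θ'=1.0118 (straight) → pose (-4.0487, -0.6218, 1.0118)
step 3: θ'=2.8868 (R=-2.6667) → pose (-2.4601, -4.6166, 2.8868)
step 4: θ'=1.8868 (R=0.2500) → pose (-2.2855, -4.7808, 1.8868)
step 5: θ'=1.1368 (R=-2.0000) → pose (-2.1991, -3.3183, 1.1368)

(-2.1991, -3.3183, 1.1368)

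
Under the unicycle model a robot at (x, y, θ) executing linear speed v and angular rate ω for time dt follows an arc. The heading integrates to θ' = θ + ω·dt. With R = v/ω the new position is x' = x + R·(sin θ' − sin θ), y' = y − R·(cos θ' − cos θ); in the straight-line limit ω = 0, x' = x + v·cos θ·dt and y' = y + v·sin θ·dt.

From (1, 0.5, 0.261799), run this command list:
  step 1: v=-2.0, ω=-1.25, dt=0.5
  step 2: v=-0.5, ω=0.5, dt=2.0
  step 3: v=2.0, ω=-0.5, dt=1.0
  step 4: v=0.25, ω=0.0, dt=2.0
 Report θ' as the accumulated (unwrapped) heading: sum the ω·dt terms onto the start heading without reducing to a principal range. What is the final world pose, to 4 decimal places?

step 1: θ'=-0.3632 (R=1.6000) → pose (0.0175, 0.5499, -0.3632)
step 2: θ'=0.6368 (R=-1.0000) → pose (-0.9324, 0.4191, 0.6368)
step 3: θ'=0.1368 (R=-4.0000) → pose (0.9006, 1.1657, 0.1368)
step 4: θ'=0.1368 (straight) → pose (1.3959, 1.2339, 0.1368)

(1.3959, 1.2339, 0.1368)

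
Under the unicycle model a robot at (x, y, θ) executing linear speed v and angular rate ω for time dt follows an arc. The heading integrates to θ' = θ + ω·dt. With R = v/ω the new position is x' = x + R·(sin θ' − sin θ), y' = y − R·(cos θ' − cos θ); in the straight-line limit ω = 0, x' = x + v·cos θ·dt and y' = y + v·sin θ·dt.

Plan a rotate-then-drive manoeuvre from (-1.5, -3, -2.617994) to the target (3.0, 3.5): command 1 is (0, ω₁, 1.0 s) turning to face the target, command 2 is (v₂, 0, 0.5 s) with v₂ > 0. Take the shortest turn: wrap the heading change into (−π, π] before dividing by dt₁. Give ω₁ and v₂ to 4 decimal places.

heading to target = atan2(3.5−-3, 3−-1.5) = 0.9653
Δθ = wrap(0.9653 − -2.6180) = -2.6999; ω₁ = Δθ/dt₁ = -2.6999
distance = √((3−-1.5)² + (3.5−-3)²) = 7.9057; v₂ = distance/dt₂ = 15.8114

ω₁ = -2.6999, v₂ = 15.8114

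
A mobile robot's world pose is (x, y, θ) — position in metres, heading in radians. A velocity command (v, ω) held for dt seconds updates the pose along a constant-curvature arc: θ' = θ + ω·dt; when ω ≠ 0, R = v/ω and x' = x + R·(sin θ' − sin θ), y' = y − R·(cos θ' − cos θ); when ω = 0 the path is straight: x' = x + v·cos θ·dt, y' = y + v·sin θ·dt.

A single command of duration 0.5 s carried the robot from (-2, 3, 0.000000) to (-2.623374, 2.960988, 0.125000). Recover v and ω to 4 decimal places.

Δθ = 0.125000 − 0.000000 = 0.125000
ω = Δθ/dt = 0.125000/0.5 = 0.2500
R = Δx/(sin θ' − sin θ) = -5.0000
v = R·ω = -5.0000·0.2500 = -1.2500

v = -1.2500, ω = 0.2500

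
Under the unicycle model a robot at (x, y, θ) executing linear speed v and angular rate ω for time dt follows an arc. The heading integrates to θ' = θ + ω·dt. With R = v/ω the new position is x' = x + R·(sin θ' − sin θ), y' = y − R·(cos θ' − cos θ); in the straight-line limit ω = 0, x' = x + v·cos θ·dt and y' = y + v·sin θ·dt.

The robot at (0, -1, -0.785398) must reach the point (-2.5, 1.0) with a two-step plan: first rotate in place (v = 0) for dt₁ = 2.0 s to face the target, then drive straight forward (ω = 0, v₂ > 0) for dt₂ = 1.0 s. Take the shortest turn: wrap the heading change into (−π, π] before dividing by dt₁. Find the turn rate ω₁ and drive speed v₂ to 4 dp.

ω₁ = -1.5155, v₂ = 3.2016

heading to target = atan2(1−-1, -2.5−0) = 2.4669
Δθ = wrap(2.4669 − -0.7854) = -3.0309; ω₁ = Δθ/dt₁ = -1.5155
distance = √((-2.5−0)² + (1−-1)²) = 3.2016; v₂ = distance/dt₂ = 3.2016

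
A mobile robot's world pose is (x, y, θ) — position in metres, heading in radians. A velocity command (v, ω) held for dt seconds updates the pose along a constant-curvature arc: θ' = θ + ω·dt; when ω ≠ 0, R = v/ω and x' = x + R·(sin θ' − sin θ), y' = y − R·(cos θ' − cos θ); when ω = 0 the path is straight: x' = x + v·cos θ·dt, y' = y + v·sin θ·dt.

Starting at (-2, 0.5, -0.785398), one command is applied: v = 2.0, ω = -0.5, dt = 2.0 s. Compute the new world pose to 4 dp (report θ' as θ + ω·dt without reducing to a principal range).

θ' = -0.7854 + -0.5·2.0 = -1.7854
R = v/ω = 2.0/-0.5 = -4.0000
x' = -2 + -4.0000·(sin -1.7854 − sin -0.7854) = -0.9202
y' = 0.5 − -4.0000·(cos -1.7854 − cos -0.7854) = -3.1803

(-0.9202, -3.1803, -1.7854)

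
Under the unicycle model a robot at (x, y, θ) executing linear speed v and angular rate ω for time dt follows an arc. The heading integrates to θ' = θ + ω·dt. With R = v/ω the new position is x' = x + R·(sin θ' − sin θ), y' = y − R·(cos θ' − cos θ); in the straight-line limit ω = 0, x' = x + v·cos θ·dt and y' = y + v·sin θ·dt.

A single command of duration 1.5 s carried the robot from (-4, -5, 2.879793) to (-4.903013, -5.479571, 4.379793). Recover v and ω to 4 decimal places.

Δθ = 4.379793 − 2.879793 = 1.500000
ω = Δθ/dt = 1.500000/1.5 = 1.0000
R = Δx/(sin θ' − sin θ) = 0.7500
v = R·ω = 0.7500·1.0000 = 0.7500

v = 0.7500, ω = 1.0000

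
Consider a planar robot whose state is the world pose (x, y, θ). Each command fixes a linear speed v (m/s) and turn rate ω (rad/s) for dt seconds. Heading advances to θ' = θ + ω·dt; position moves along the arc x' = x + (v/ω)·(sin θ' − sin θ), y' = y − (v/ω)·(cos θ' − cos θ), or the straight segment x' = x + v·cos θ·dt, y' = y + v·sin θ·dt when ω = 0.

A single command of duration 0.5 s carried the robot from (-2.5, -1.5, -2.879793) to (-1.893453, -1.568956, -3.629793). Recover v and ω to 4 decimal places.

Δθ = -3.629793 − -2.879793 = -0.750000
ω = Δθ/dt = -0.750000/0.5 = -1.5000
R = Δx/(sin θ' − sin θ) = 0.8333
v = R·ω = 0.8333·-1.5000 = -1.2500

v = -1.2500, ω = -1.5000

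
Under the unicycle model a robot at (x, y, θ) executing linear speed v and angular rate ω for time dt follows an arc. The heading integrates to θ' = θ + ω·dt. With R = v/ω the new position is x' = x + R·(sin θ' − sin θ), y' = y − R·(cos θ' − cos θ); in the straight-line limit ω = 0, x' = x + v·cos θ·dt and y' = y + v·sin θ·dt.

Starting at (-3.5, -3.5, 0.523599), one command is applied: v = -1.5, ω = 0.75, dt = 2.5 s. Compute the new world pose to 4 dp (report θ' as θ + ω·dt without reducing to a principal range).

(-3.8530, -6.7049, 2.3986)

θ' = 0.5236 + 0.75·2.5 = 2.3986
R = v/ω = -1.5/0.75 = -2.0000
x' = -3.5 + -2.0000·(sin 2.3986 − sin 0.5236) = -3.8530
y' = -3.5 − -2.0000·(cos 2.3986 − cos 0.5236) = -6.7049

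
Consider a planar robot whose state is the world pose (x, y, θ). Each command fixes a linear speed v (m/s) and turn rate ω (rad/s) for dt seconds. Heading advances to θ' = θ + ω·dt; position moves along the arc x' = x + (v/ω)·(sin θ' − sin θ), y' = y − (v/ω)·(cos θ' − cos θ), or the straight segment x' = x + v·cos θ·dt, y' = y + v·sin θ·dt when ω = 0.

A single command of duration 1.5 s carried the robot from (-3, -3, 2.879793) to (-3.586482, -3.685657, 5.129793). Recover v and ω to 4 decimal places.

Δθ = 5.129793 − 2.879793 = 2.250000
ω = Δθ/dt = 2.250000/1.5 = 1.5000
R = −Δy/(cos θ' − cos θ) = 0.5000
v = R·ω = 0.5000·1.5000 = 0.7500

v = 0.7500, ω = 1.5000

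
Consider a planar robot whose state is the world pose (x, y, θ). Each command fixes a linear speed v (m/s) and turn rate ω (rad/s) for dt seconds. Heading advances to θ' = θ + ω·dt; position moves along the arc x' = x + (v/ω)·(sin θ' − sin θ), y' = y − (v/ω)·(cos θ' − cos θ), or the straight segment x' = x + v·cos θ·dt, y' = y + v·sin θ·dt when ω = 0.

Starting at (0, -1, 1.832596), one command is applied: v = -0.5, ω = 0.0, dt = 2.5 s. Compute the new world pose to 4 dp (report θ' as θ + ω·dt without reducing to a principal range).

θ' = 1.8326 + 0.0·2.5 = 1.8326
ω = 0 → straight: x' = 0 + -0.5·cos(1.8326)·2.5 = 0.3235
y' = -1 + -0.5·sin(1.8326)·2.5 = -2.2074

(0.3235, -2.2074, 1.8326)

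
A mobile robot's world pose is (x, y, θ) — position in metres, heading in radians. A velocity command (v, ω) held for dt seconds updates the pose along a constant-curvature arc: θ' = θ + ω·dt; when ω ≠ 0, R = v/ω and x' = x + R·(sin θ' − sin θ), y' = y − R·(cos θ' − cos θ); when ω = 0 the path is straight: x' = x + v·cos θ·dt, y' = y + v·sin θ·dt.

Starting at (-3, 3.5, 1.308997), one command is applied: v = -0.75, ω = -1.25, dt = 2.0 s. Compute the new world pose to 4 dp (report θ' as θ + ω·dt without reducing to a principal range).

θ' = 1.3090 + -1.25·2.0 = -1.1910
R = v/ω = -0.75/-1.25 = 0.6000
x' = -3 + 0.6000·(sin -1.1910 − sin 1.3090) = -4.1368
y' = 3.5 − 0.6000·(cos -1.1910 − cos 1.3090) = 3.4329

(-4.1368, 3.4329, -1.1910)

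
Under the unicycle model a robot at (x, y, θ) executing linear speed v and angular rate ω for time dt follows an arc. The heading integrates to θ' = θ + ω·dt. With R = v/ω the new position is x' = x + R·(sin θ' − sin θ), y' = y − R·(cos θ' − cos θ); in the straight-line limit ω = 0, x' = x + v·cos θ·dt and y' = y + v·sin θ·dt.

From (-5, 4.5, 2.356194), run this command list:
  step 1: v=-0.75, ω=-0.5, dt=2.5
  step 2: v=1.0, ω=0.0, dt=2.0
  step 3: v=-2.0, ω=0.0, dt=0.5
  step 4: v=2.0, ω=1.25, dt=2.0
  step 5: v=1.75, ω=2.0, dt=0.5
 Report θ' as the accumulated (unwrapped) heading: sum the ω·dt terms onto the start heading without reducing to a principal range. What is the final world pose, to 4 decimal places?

(-6.8969, 5.1190, 4.6062)

step 1: θ'=1.1062 (R=1.5000) → pose (-4.7197, 2.7672, 1.1062)
step 2: θ'=1.1062 (straight) → pose (-3.8235, 4.5552, 1.1062)
step 3: θ'=1.1062 (straight) → pose (-4.2716, 3.6612, 1.1062)
step 4: θ'=3.6062 (R=1.6000) → pose (-6.4189, 5.8085, 3.6062)
step 5: θ'=4.6062 (R=0.8750) → pose (-6.8969, 5.1190, 4.6062)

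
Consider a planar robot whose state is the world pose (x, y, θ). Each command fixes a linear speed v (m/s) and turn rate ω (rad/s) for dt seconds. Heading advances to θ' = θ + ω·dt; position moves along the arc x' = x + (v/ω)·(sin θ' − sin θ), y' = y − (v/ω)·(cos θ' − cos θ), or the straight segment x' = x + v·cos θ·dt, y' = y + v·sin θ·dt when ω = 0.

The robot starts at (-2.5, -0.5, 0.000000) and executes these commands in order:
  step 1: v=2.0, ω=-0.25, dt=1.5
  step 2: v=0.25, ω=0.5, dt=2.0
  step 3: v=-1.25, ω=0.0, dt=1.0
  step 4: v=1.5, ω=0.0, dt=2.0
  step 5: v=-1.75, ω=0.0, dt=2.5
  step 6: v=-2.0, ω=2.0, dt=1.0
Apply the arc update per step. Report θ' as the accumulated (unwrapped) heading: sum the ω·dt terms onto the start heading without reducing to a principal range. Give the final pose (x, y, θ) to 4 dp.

(-1.1317, -4.2125, 2.6250)

step 1: θ'=-0.3750 (R=-8.0000) → pose (0.4302, -1.0559, -0.3750)
step 2: θ'=0.6250 (R=0.5000) → pose (0.9059, -0.9962, 0.6250)
step 3: θ'=0.6250 (straight) → pose (-0.1078, -1.7275, 0.6250)
step 4: θ'=0.6250 (straight) → pose (2.3251, 0.0278, 0.6250)
step 5: θ'=0.6250 (straight) → pose (-1.2229, -2.5320, 0.6250)
step 6: θ'=2.6250 (R=-1.0000) → pose (-1.1317, -4.2125, 2.6250)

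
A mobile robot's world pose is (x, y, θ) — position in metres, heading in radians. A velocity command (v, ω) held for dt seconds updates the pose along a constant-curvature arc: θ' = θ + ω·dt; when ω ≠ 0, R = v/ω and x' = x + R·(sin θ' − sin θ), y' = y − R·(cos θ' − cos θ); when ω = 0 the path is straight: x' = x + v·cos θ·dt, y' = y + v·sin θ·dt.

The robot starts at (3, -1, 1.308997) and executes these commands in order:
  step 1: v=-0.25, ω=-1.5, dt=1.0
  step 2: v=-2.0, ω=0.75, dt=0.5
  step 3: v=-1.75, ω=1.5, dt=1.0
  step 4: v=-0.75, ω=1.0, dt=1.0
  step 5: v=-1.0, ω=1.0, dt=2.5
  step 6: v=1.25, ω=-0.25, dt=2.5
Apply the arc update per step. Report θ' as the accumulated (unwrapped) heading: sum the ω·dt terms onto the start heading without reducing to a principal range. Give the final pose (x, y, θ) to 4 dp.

(3.1011, -4.6680, 4.5590)

step 1: θ'=-0.1910 (R=0.1667) → pose (2.8074, -1.1205, -0.1910)
step 2: θ'=0.1840 (R=-2.6667) → pose (1.8132, -1.1170, 0.1840)
step 3: θ'=1.6840 (R=-1.1667) → pose (0.8675, -2.3958, 1.6840)
step 4: θ'=2.6840 (R=-0.7500) → pose (1.2813, -2.9839, 2.6840)
step 5: θ'=5.1840 (R=-1.0000) → pose (2.6140, -1.6325, 5.1840)
step 6: θ'=4.5590 (R=-5.0000) → pose (3.1011, -4.6680, 4.5590)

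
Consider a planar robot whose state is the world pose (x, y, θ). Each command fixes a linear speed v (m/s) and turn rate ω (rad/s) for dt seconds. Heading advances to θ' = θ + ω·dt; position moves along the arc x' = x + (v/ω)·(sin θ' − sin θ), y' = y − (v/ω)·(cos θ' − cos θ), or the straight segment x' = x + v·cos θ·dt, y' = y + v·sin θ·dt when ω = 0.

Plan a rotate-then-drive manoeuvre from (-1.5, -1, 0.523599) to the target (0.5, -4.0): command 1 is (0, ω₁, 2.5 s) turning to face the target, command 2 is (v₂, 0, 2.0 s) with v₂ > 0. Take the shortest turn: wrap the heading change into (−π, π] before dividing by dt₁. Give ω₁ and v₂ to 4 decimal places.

ω₁ = -0.6026, v₂ = 1.8028

heading to target = atan2(-4−-1, 0.5−-1.5) = -0.9828
Δθ = wrap(-0.9828 − 0.5236) = -1.5064; ω₁ = Δθ/dt₁ = -0.6026
distance = √((0.5−-1.5)² + (-4−-1)²) = 3.6056; v₂ = distance/dt₂ = 1.8028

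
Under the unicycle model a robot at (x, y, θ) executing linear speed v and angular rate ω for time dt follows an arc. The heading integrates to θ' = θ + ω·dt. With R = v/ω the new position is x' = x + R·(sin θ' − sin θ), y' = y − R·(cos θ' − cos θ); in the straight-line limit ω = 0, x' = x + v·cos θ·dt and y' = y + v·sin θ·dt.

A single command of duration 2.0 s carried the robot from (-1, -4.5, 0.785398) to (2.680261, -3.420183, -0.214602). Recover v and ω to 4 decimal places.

v = 2.0000, ω = -0.5000

Δθ = -0.214602 − 0.785398 = -1.000000
ω = Δθ/dt = -1.000000/2.0 = -0.5000
R = Δx/(sin θ' − sin θ) = -4.0000
v = R·ω = -4.0000·-0.5000 = 2.0000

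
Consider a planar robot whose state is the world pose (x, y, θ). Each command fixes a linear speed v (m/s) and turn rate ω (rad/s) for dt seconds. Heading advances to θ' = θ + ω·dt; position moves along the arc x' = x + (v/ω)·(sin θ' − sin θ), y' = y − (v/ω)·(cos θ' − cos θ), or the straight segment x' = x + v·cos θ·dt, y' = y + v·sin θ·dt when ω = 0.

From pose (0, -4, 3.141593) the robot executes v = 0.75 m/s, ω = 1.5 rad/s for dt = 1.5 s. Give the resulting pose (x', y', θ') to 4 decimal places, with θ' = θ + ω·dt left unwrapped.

(-0.3890, -4.8141, 5.3916)

θ' = 3.1416 + 1.5·1.5 = 5.3916
R = v/ω = 0.75/1.5 = 0.5000
x' = 0 + 0.5000·(sin 5.3916 − sin 3.1416) = -0.3890
y' = -4 − 0.5000·(cos 5.3916 − cos 3.1416) = -4.8141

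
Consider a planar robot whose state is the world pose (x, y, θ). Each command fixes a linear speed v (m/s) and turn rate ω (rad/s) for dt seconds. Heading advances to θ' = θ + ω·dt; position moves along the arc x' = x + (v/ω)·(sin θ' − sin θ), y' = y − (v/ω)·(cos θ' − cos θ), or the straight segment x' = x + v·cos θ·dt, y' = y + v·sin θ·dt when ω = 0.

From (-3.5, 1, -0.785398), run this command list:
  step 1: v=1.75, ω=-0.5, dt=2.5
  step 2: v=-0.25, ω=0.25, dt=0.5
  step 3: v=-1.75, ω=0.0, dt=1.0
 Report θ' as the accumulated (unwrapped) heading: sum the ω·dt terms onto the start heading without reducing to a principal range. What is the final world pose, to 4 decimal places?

step 1: θ'=-2.0354 (R=-3.5000) → pose (-2.8459, -3.0431, -2.0354)
step 2: θ'=-1.9104 (R=-1.0000) → pose (-2.7970, -2.9282, -1.9104)
step 3: θ'=-1.9104 (straight) → pose (-2.2140, -1.2781, -1.9104)

(-2.2140, -1.2781, -1.9104)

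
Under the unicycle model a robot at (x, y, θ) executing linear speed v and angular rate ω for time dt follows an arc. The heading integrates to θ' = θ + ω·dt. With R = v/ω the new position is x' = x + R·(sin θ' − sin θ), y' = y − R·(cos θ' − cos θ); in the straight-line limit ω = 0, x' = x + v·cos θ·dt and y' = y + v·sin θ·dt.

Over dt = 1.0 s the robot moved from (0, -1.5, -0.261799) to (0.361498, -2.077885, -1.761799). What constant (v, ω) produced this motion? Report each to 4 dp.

v = 0.7500, ω = -1.5000

Δθ = -1.761799 − -0.261799 = -1.500000
ω = Δθ/dt = -1.500000/1.0 = -1.5000
R = −Δy/(cos θ' − cos θ) = -0.5000
v = R·ω = -0.5000·-1.5000 = 0.7500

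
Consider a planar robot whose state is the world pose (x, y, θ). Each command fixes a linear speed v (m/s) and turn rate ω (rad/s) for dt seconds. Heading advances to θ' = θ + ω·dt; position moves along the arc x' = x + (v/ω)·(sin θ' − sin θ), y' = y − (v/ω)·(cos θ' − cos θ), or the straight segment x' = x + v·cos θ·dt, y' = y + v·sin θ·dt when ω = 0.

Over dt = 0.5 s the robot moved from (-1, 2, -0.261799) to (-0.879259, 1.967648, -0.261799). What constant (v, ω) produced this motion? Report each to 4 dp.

Δθ = -0.261799 − -0.261799 = 0.000000
ω = Δθ/dt = 0.000000/0.5 = 0.0000
ω = 0 → v = (Δx·cos θ + Δy·sin θ)/dt = 0.2500

v = 0.2500, ω = 0.0000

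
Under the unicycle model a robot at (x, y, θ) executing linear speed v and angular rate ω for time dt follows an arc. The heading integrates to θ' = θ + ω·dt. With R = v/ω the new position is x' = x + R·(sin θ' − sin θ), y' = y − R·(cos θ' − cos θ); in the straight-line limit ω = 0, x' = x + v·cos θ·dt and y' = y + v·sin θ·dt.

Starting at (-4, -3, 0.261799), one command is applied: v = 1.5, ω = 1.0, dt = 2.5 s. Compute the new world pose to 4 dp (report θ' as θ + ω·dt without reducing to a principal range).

θ' = 0.2618 + 1.0·2.5 = 2.7618
R = v/ω = 1.5/1.0 = 1.5000
x' = -4 + 1.5000·(sin 2.7618 − sin 0.2618) = -3.8321
y' = -3 − 1.5000·(cos 2.7618 − cos 0.2618) = -0.1580

(-3.8321, -0.1580, 2.7618)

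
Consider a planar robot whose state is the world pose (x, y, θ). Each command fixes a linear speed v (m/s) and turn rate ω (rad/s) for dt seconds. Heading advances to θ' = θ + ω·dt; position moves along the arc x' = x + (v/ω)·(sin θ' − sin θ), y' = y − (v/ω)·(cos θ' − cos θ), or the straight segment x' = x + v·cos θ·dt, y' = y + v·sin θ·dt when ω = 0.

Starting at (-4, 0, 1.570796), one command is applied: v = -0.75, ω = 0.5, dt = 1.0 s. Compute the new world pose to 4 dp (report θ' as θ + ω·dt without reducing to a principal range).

θ' = 1.5708 + 0.5·1.0 = 2.0708
R = v/ω = -0.75/0.5 = -1.5000
x' = -4 + -1.5000·(sin 2.0708 − sin 1.5708) = -3.8164
y' = 0 − -1.5000·(cos 2.0708 − cos 1.5708) = -0.7191

(-3.8164, -0.7191, 2.0708)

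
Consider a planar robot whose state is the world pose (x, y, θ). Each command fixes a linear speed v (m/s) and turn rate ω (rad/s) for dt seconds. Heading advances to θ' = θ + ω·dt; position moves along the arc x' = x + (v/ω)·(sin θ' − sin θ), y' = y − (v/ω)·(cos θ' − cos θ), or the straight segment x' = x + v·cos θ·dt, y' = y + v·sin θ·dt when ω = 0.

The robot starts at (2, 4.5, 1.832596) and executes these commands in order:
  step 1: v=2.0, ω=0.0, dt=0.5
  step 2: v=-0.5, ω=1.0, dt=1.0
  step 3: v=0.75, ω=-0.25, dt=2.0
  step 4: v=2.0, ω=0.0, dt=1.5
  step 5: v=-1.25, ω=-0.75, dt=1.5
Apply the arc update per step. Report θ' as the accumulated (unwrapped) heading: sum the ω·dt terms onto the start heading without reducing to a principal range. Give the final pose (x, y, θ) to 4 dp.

step 1: θ'=1.8326 (straight) → pose (1.7412, 5.4659, 1.8326)
step 2: θ'=2.8326 (R=-0.5000) → pose (2.0721, 5.1190, 2.8326)
step 3: θ'=2.3326 (R=-3.0000) → pose (0.8136, 5.9063, 2.3326)
step 4: θ'=2.3326 (straight) → pose (-1.2571, 8.0770, 2.3326)
step 5: θ'=1.2076 (R=1.6667) → pose (-0.9051, 6.3346, 1.2076)

(-0.9051, 6.3346, 1.2076)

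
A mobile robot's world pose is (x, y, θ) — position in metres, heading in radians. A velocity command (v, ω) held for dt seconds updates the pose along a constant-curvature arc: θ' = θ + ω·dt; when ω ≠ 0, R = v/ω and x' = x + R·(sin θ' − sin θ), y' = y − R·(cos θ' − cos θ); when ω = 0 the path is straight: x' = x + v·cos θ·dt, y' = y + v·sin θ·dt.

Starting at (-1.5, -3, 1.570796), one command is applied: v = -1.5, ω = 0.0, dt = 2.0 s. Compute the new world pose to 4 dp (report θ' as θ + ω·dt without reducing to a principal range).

θ' = 1.5708 + 0.0·2.0 = 1.5708
ω = 0 → straight: x' = -1.5 + -1.5·cos(1.5708)·2.0 = -1.5000
y' = -3 + -1.5·sin(1.5708)·2.0 = -6.0000

(-1.5000, -6.0000, 1.5708)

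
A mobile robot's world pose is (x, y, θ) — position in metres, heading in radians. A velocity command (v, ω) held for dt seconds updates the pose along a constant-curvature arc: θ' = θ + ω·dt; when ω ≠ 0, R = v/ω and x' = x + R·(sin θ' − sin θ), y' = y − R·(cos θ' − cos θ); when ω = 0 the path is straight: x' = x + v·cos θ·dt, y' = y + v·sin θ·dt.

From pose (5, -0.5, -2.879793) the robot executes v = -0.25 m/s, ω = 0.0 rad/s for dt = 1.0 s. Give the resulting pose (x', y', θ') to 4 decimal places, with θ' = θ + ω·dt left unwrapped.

θ' = -2.8798 + 0.0·1.0 = -2.8798
ω = 0 → straight: x' = 5 + -0.25·cos(-2.8798)·1.0 = 5.2415
y' = -0.5 + -0.25·sin(-2.8798)·1.0 = -0.4353

(5.2415, -0.4353, -2.8798)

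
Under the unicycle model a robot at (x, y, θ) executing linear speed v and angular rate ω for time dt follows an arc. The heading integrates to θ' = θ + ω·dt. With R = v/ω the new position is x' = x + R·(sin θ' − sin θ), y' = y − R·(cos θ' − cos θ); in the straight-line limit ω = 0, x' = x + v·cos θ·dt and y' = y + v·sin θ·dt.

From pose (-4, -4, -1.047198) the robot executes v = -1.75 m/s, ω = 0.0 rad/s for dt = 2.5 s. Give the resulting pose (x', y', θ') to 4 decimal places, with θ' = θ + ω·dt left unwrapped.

(-6.1875, -0.2111, -1.0472)

θ' = -1.0472 + 0.0·2.5 = -1.0472
ω = 0 → straight: x' = -4 + -1.75·cos(-1.0472)·2.5 = -6.1875
y' = -4 + -1.75·sin(-1.0472)·2.5 = -0.2111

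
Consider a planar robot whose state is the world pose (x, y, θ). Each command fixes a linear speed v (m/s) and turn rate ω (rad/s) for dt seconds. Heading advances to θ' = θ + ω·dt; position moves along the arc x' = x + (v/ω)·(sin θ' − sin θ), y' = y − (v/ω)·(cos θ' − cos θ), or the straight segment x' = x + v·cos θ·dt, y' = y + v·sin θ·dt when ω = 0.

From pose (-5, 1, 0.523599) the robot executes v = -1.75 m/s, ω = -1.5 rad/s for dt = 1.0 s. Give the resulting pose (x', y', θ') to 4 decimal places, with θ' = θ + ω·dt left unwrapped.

θ' = 0.5236 + -1.5·1.0 = -0.9764
R = v/ω = -1.75/-1.5 = 1.1667
x' = -5 + 1.1667·(sin -0.9764 − sin 0.5236) = -6.5499
y' = 1 − 1.1667·(cos -0.9764 − cos 0.5236) = 1.3570

(-6.5499, 1.3570, -0.9764)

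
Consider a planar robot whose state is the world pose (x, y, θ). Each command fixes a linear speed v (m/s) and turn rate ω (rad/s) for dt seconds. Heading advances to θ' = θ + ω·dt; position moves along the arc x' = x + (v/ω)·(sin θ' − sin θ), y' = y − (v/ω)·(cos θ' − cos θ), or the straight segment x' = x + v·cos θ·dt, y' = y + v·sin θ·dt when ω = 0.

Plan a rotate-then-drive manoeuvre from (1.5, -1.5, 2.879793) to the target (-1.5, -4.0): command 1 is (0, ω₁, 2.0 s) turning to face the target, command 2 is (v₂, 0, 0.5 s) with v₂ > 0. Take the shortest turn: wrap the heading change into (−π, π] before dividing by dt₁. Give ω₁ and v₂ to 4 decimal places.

heading to target = atan2(-4−-1.5, -1.5−1.5) = -2.4469
Δθ = wrap(-2.4469 − 2.8798) = 0.9565; ω₁ = Δθ/dt₁ = 0.4783
distance = √((-1.5−1.5)² + (-4−-1.5)²) = 3.9051; v₂ = distance/dt₂ = 7.8102

ω₁ = 0.4783, v₂ = 7.8102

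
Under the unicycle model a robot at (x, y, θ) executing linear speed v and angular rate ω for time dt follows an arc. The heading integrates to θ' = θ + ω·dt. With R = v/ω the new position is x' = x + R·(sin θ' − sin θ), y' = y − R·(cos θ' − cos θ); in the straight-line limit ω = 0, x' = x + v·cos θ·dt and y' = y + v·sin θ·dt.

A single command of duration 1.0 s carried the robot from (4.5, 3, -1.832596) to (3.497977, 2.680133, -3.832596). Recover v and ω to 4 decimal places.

v = 1.2500, ω = -2.0000

Δθ = -3.832596 − -1.832596 = -2.000000
ω = Δθ/dt = -2.000000/1.0 = -2.0000
R = Δx/(sin θ' − sin θ) = -0.6250
v = R·ω = -0.6250·-2.0000 = 1.2500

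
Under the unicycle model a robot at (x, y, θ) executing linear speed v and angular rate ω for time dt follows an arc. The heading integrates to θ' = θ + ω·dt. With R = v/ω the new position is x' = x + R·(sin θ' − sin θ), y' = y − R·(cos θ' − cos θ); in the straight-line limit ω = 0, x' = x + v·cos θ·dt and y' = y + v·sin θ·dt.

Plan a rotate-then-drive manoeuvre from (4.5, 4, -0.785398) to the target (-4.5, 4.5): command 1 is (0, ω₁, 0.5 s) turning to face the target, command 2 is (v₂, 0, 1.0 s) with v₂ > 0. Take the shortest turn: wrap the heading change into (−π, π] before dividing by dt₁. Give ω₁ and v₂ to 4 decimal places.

ω₁ = -4.8234, v₂ = 9.0139

heading to target = atan2(4.5−4, -4.5−4.5) = 3.0861
Δθ = wrap(3.0861 − -0.7854) = -2.4117; ω₁ = Δθ/dt₁ = -4.8234
distance = √((-4.5−4.5)² + (4.5−4)²) = 9.0139; v₂ = distance/dt₂ = 9.0139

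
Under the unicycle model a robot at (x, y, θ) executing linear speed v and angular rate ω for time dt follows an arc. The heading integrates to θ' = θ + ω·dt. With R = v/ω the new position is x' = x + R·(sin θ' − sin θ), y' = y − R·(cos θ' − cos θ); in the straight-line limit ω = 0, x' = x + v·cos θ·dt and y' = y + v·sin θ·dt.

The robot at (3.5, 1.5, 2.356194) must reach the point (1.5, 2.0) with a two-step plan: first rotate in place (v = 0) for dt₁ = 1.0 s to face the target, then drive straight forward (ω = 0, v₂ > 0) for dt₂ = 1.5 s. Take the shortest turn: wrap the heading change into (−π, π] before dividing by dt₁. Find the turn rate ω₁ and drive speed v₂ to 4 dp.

ω₁ = 0.5404, v₂ = 1.3744

heading to target = atan2(2−1.5, 1.5−3.5) = 2.8966
Δθ = wrap(2.8966 − 2.3562) = 0.5404; ω₁ = Δθ/dt₁ = 0.5404
distance = √((1.5−3.5)² + (2−1.5)²) = 2.0616; v₂ = distance/dt₂ = 1.3744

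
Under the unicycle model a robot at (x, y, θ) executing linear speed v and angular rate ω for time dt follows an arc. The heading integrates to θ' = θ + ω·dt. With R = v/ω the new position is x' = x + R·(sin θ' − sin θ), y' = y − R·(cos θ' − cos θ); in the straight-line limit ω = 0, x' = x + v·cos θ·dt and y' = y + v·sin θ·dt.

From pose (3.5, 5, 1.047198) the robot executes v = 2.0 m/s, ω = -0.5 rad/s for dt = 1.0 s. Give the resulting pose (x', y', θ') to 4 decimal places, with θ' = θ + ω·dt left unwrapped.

θ' = 1.0472 + -0.5·1.0 = 0.5472
R = v/ω = 2.0/-0.5 = -4.0000
x' = 3.5 + -4.0000·(sin 0.5472 − sin 1.0472) = 4.8829
y' = 5 − -4.0000·(cos 0.5472 − cos 1.0472) = 6.4159

(4.8829, 6.4159, 0.5472)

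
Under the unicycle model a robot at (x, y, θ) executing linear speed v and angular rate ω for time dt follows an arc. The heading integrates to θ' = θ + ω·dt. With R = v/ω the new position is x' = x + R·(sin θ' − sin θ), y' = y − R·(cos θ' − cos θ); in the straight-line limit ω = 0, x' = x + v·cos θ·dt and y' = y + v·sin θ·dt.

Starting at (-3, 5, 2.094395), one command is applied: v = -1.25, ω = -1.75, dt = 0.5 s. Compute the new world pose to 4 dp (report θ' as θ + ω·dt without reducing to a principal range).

θ' = 2.0944 + -1.75·0.5 = 1.2194
R = v/ω = -1.25/-1.75 = 0.7143
x' = -3 + 0.7143·(sin 1.2194 − sin 2.0944) = -2.9480
y' = 5 − 0.7143·(cos 1.2194 − cos 2.0944) = 4.3970

(-2.9480, 4.3970, 1.2194)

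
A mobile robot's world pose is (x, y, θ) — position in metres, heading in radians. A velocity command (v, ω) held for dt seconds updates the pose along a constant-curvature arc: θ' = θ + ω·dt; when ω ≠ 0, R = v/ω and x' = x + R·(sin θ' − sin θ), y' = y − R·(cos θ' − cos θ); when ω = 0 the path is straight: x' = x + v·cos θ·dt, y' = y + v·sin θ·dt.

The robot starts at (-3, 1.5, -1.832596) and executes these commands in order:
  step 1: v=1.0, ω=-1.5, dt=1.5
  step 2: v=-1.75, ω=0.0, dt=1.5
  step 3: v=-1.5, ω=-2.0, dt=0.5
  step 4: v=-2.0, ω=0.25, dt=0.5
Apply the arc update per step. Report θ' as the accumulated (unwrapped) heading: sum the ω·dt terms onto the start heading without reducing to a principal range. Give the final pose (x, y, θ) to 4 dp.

(-2.8463, -2.5070, -4.9576)

step 1: θ'=-4.0826 (R=-0.6667) → pose (-4.1827, 1.2799, -4.0826)
step 2: θ'=-4.0826 (straight) → pose (-2.6367, -0.8415, -4.0826)
step 3: θ'=-5.0826 (R=0.7500) → pose (-2.5436, -1.5546, -5.0826)
step 4: θ'=-4.9576 (R=-8.0000) → pose (-2.8463, -2.5070, -4.9576)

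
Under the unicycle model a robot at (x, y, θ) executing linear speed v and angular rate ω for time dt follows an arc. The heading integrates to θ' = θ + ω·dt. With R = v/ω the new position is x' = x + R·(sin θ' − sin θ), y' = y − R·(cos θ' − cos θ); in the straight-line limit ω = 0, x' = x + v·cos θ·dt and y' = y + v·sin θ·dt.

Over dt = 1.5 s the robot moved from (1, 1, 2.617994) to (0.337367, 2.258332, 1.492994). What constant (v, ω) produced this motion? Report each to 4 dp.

Δθ = 1.492994 − 2.617994 = -1.125000
ω = Δθ/dt = -1.125000/1.5 = -0.7500
R = −Δy/(cos θ' − cos θ) = -1.3333
v = R·ω = -1.3333·-0.7500 = 1.0000

v = 1.0000, ω = -0.7500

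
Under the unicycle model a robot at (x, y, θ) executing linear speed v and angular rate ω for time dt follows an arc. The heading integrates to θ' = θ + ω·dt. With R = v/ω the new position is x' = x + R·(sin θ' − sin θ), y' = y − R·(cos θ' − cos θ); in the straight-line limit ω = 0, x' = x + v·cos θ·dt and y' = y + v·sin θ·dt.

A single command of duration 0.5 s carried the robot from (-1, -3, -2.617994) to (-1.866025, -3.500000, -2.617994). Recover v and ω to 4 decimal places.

v = 2.0000, ω = 0.0000

Δθ = -2.617994 − -2.617994 = 0.000000
ω = Δθ/dt = 0.000000/0.5 = 0.0000
ω = 0 → v = (Δx·cos θ + Δy·sin θ)/dt = 2.0000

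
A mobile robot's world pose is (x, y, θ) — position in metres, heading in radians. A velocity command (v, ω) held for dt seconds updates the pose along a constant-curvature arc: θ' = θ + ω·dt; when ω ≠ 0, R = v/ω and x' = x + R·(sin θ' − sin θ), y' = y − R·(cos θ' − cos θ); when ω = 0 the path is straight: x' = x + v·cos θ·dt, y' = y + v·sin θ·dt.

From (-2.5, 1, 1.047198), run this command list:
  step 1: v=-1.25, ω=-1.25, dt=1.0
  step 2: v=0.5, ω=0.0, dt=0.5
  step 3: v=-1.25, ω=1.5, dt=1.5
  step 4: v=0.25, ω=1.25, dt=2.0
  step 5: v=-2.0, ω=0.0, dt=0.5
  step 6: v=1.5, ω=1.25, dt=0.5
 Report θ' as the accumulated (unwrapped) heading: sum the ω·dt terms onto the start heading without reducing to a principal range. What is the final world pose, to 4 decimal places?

(-4.3332, -0.5306, 5.1722)

step 1: θ'=-0.2028 (R=1.0000) → pose (-3.5674, 0.5205, -0.2028)
step 2: θ'=-0.2028 (straight) → pose (-3.3226, 0.4701, -0.2028)
step 3: θ'=2.0472 (R=-0.8333) → pose (-4.2310, -0.7283, 2.0472)
step 4: θ'=4.5472 (R=0.2000) → pose (-4.6060, -0.7871, 4.5472)
step 5: θ'=4.5472 (straight) → pose (-4.4415, 0.1993, 4.5472)
step 6: θ'=5.1722 (R=1.2000) → pose (-4.3332, -0.5306, 5.1722)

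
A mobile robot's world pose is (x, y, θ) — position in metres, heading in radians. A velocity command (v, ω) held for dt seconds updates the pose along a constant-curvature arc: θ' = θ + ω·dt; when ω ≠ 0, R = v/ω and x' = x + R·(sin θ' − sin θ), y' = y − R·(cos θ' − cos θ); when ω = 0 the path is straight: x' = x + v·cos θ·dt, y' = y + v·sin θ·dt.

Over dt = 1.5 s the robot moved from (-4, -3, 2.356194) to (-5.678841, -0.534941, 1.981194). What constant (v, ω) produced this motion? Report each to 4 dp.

Δθ = 1.981194 − 2.356194 = -0.375000
ω = Δθ/dt = -0.375000/1.5 = -0.2500
R = −Δy/(cos θ' − cos θ) = -8.0000
v = R·ω = -8.0000·-0.2500 = 2.0000

v = 2.0000, ω = -0.2500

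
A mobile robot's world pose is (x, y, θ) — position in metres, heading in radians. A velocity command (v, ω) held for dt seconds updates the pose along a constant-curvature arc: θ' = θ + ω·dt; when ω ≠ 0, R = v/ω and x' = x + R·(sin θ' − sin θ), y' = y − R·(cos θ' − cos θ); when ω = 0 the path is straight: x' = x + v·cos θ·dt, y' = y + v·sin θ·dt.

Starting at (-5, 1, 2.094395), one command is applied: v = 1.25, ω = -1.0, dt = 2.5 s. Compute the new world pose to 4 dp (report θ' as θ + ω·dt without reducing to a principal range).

(-3.4242, 2.7736, -0.4056)

θ' = 2.0944 + -1.0·2.5 = -0.4056
R = v/ω = 1.25/-1.0 = -1.2500
x' = -5 + -1.2500·(sin -0.4056 − sin 2.0944) = -3.4242
y' = 1 − -1.2500·(cos -0.4056 − cos 2.0944) = 2.7736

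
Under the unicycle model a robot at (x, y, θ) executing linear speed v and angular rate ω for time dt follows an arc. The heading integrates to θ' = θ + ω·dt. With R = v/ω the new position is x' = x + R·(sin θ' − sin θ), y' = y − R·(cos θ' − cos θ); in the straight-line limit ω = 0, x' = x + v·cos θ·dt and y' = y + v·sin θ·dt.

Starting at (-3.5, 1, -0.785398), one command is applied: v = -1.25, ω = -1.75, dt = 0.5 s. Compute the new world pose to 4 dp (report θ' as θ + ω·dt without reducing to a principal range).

(-3.7063, 1.5690, -1.6604)

θ' = -0.7854 + -1.75·0.5 = -1.6604
R = v/ω = -1.25/-1.75 = 0.7143
x' = -3.5 + 0.7143·(sin -1.6604 − sin -0.7854) = -3.7063
y' = 1 − 0.7143·(cos -1.6604 − cos -0.7854) = 1.5690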